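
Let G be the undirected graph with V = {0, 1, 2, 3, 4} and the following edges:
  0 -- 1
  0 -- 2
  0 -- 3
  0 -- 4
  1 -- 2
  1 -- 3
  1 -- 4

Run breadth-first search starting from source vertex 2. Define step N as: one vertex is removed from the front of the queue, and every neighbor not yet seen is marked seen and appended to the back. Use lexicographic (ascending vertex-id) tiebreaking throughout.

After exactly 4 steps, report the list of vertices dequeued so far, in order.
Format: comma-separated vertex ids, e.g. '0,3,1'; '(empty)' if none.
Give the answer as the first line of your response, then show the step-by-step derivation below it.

2,0,1,3

step 1: dequeue 2; queue=[0,1]; order=2
step 2: dequeue 0; queue=[1,3,4]; order=2,0
step 3: dequeue 1; queue=[3,4]; order=2,0,1
step 4: dequeue 3; queue=[4]; order=2,0,1,3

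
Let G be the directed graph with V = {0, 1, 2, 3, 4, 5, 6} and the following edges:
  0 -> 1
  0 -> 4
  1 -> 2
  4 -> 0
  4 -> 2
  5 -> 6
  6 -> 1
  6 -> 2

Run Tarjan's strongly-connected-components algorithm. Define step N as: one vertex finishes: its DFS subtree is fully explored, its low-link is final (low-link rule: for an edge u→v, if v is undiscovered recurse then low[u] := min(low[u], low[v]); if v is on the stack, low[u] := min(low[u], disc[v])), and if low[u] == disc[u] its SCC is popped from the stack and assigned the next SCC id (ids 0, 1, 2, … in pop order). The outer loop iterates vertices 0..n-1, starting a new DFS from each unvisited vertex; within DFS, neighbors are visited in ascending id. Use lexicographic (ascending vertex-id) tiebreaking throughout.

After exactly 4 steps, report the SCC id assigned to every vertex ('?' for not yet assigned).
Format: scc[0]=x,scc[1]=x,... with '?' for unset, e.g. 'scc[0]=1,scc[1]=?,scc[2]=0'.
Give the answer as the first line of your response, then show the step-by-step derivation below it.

scc[0]=2,scc[1]=1,scc[2]=0,scc[3]=?,scc[4]=2,scc[5]=?,scc[6]=?

step 1: low=(low[0]=0,low[1]=1,low[2]=2,low[3]=?,low[4]=?,low[5]=?,low[6]=?); scc=(scc[0]=?,scc[1]=?,scc[2]=0,scc[3]=?,scc[4]=?,scc[5]=?,scc[6]=?)
step 2: low=(low[0]=0,low[1]=1,low[2]=2,low[3]=?,low[4]=?,low[5]=?,low[6]=?); scc=(scc[0]=?,scc[1]=1,scc[2]=0,scc[3]=?,scc[4]=?,scc[5]=?,scc[6]=?)
step 3: low=(low[0]=0,low[1]=1,low[2]=2,low[3]=?,low[4]=0,low[5]=?,low[6]=?); scc=(scc[0]=?,scc[1]=1,scc[2]=0,scc[3]=?,scc[4]=?,scc[5]=?,scc[6]=?)
step 4: low=(low[0]=0,low[1]=1,low[2]=2,low[3]=?,low[4]=0,low[5]=?,low[6]=?); scc=(scc[0]=2,scc[1]=1,scc[2]=0,scc[3]=?,scc[4]=2,scc[5]=?,scc[6]=?)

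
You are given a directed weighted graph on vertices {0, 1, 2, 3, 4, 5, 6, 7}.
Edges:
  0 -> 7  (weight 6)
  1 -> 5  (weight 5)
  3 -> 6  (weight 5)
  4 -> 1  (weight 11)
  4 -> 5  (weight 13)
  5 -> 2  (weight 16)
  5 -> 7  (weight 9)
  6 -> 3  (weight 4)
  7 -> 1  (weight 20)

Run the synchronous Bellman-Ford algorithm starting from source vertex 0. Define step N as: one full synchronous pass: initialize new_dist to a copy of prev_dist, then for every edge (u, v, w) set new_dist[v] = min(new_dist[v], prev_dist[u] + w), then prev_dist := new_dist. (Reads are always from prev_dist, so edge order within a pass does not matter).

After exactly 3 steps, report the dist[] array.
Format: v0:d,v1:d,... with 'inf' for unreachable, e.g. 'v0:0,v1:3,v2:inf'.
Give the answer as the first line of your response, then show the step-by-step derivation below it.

v0:0,v1:26,v2:inf,v3:inf,v4:inf,v5:31,v6:inf,v7:6

step 1: dist = v0:0,v1:inf,v2:inf,v3:inf,v4:inf,v5:inf,v6:inf,v7:6
step 2: dist = v0:0,v1:26,v2:inf,v3:inf,v4:inf,v5:inf,v6:inf,v7:6
step 3: dist = v0:0,v1:26,v2:inf,v3:inf,v4:inf,v5:31,v6:inf,v7:6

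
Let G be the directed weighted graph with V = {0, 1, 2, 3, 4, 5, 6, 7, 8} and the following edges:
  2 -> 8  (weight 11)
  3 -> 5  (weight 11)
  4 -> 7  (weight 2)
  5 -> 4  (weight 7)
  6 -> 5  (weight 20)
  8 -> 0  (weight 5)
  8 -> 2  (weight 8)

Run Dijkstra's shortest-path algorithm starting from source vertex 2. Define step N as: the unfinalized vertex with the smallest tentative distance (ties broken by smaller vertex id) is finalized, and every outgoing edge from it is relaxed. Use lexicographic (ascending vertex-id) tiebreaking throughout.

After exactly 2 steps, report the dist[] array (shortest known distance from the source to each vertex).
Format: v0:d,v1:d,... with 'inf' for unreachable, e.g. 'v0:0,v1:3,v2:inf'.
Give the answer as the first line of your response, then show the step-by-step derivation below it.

v0:16,v1:inf,v2:0,v3:inf,v4:inf,v5:inf,v6:inf,v7:inf,v8:11

step 1: dist = v0:inf,v1:inf,v2:0,v3:inf,v4:inf,v5:inf,v6:inf,v7:inf,v8:11
step 2: dist = v0:16,v1:inf,v2:0,v3:inf,v4:inf,v5:inf,v6:inf,v7:inf,v8:11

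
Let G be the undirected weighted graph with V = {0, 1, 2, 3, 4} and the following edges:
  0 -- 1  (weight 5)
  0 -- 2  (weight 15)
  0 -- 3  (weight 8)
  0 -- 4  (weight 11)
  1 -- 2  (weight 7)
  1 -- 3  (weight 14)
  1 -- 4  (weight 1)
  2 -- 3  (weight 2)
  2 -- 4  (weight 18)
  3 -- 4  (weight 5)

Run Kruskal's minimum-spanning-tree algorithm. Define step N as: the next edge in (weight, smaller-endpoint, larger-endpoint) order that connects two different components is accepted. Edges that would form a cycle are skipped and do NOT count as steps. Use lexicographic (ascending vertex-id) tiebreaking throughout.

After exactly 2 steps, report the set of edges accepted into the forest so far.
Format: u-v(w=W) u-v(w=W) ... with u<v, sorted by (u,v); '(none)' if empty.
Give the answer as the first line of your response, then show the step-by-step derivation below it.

1-4(w=1) 2-3(w=2)

step 1: add edge 1-4 (w=1); MST = {1-4(w=1)}
step 2: add edge 2-3 (w=2); MST = {1-4(w=1) 2-3(w=2)}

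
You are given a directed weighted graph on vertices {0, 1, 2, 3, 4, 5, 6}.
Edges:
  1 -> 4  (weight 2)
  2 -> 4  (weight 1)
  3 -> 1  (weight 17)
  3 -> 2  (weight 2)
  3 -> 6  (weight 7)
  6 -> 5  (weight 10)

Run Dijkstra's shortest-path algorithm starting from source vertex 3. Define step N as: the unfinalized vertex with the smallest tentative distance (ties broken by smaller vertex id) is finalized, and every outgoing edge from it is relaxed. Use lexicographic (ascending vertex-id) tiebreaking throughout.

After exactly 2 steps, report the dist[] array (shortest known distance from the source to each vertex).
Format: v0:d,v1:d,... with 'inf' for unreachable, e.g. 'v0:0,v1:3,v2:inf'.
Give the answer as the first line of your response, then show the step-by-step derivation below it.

v0:inf,v1:17,v2:2,v3:0,v4:3,v5:inf,v6:7

step 1: dist = v0:inf,v1:17,v2:2,v3:0,v4:inf,v5:inf,v6:7
step 2: dist = v0:inf,v1:17,v2:2,v3:0,v4:3,v5:inf,v6:7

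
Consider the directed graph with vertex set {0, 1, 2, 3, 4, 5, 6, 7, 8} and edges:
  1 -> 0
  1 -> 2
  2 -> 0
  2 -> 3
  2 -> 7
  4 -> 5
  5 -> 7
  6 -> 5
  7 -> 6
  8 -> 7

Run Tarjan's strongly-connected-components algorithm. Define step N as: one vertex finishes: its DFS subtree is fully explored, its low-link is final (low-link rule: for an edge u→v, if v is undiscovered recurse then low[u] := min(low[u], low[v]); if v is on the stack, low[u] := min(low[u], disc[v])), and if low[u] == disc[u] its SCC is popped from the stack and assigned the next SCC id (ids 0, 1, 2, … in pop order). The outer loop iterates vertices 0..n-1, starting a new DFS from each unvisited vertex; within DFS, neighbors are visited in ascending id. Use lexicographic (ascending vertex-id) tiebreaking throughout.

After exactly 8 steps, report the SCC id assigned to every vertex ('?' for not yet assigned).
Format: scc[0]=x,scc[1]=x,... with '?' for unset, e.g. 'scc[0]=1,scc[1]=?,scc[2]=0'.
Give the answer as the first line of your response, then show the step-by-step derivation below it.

scc[0]=0,scc[1]=4,scc[2]=3,scc[3]=1,scc[4]=5,scc[5]=2,scc[6]=2,scc[7]=2,scc[8]=?

step 1: low=(low[0]=0,low[1]=?,low[2]=?,low[3]=?,low[4]=?,low[5]=?,low[6]=?,low[7]=?,low[8]=?); scc=(scc[0]=0,scc[1]=?,scc[2]=?,scc[3]=?,scc[4]=?,scc[5]=?,scc[6]=?,scc[7]=?,scc[8]=?)
step 2: low=(low[0]=0,low[1]=1,low[2]=2,low[3]=3,low[4]=?,low[5]=?,low[6]=?,low[7]=?,low[8]=?); scc=(scc[0]=0,scc[1]=?,scc[2]=?,scc[3]=1,scc[4]=?,scc[5]=?,scc[6]=?,scc[7]=?,scc[8]=?)
step 3: low=(low[0]=0,low[1]=1,low[2]=2,low[3]=3,low[4]=?,low[5]=4,low[6]=5,low[7]=4,low[8]=?); scc=(scc[0]=0,scc[1]=?,scc[2]=?,scc[3]=1,scc[4]=?,scc[5]=?,scc[6]=?,scc[7]=?,scc[8]=?)
step 4: low=(low[0]=0,low[1]=1,low[2]=2,low[3]=3,low[4]=?,low[5]=4,low[6]=4,low[7]=4,low[8]=?); scc=(scc[0]=0,scc[1]=?,scc[2]=?,scc[3]=1,scc[4]=?,scc[5]=?,scc[6]=?,scc[7]=?,scc[8]=?)
step 5: low=(low[0]=0,low[1]=1,low[2]=2,low[3]=3,low[4]=?,low[5]=4,low[6]=4,low[7]=4,low[8]=?); scc=(scc[0]=0,scc[1]=?,scc[2]=?,scc[3]=1,scc[4]=?,scc[5]=2,scc[6]=2,scc[7]=2,scc[8]=?)
step 6: low=(low[0]=0,low[1]=1,low[2]=2,low[3]=3,low[4]=?,low[5]=4,low[6]=4,low[7]=4,low[8]=?); scc=(scc[0]=0,scc[1]=?,scc[2]=3,scc[3]=1,scc[4]=?,scc[5]=2,scc[6]=2,scc[7]=2,scc[8]=?)
step 7: low=(low[0]=0,low[1]=1,low[2]=2,low[3]=3,low[4]=?,low[5]=4,low[6]=4,low[7]=4,low[8]=?); scc=(scc[0]=0,scc[1]=4,scc[2]=3,scc[3]=1,scc[4]=?,scc[5]=2,scc[6]=2,scc[7]=2,scc[8]=?)
step 8: low=(low[0]=0,low[1]=1,low[2]=2,low[3]=3,low[4]=7,low[5]=4,low[6]=4,low[7]=4,low[8]=?); scc=(scc[0]=0,scc[1]=4,scc[2]=3,scc[3]=1,scc[4]=5,scc[5]=2,scc[6]=2,scc[7]=2,scc[8]=?)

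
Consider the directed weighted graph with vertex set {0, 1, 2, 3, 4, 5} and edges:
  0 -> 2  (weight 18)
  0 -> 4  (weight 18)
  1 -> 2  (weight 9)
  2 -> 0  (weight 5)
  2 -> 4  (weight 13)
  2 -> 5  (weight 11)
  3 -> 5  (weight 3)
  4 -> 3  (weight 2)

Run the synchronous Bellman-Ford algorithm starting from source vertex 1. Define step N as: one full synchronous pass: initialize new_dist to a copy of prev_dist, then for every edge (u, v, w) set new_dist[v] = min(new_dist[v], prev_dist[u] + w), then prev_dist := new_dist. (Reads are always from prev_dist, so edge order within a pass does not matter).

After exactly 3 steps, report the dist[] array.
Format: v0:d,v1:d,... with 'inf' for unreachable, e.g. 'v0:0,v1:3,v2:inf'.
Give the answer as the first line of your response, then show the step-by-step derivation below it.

v0:14,v1:0,v2:9,v3:24,v4:22,v5:20

step 1: dist = v0:inf,v1:0,v2:9,v3:inf,v4:inf,v5:inf
step 2: dist = v0:14,v1:0,v2:9,v3:inf,v4:22,v5:20
step 3: dist = v0:14,v1:0,v2:9,v3:24,v4:22,v5:20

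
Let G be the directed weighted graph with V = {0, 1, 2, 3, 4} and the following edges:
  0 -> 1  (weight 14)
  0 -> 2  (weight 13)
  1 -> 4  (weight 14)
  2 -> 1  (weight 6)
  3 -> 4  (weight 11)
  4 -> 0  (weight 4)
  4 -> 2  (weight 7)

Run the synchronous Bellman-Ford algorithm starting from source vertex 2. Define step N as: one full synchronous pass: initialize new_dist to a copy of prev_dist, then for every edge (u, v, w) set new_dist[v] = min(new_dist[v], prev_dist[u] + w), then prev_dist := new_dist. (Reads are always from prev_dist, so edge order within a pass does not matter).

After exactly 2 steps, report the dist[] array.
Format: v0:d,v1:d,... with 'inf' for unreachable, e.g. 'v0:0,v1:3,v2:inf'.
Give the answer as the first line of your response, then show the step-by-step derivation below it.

v0:inf,v1:6,v2:0,v3:inf,v4:20

step 1: dist = v0:inf,v1:6,v2:0,v3:inf,v4:inf
step 2: dist = v0:inf,v1:6,v2:0,v3:inf,v4:20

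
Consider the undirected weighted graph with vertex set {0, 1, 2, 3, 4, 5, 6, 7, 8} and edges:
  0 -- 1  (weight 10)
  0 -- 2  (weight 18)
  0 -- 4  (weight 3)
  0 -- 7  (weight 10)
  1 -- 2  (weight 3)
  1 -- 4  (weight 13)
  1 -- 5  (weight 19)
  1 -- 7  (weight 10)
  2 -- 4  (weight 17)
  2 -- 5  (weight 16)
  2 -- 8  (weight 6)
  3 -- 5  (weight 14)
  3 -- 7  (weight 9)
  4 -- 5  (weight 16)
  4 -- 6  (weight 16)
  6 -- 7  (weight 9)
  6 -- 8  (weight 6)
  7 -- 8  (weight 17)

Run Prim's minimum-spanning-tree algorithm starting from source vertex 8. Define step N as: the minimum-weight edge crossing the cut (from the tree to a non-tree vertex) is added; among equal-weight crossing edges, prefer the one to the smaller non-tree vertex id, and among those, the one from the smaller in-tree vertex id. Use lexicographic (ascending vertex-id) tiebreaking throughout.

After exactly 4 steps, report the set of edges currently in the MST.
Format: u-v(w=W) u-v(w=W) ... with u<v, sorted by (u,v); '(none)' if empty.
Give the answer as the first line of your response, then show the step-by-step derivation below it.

1-2(w=3) 2-8(w=6) 6-7(w=9) 6-8(w=6)

step 1: add edge 2-8 (w=6); MST = {2-8(w=6)}
step 2: add edge 1-2 (w=3); MST = {1-2(w=3) 2-8(w=6)}
step 3: add edge 6-8 (w=6); MST = {1-2(w=3) 2-8(w=6) 6-8(w=6)}
step 4: add edge 6-7 (w=9); MST = {1-2(w=3) 2-8(w=6) 6-7(w=9) 6-8(w=6)}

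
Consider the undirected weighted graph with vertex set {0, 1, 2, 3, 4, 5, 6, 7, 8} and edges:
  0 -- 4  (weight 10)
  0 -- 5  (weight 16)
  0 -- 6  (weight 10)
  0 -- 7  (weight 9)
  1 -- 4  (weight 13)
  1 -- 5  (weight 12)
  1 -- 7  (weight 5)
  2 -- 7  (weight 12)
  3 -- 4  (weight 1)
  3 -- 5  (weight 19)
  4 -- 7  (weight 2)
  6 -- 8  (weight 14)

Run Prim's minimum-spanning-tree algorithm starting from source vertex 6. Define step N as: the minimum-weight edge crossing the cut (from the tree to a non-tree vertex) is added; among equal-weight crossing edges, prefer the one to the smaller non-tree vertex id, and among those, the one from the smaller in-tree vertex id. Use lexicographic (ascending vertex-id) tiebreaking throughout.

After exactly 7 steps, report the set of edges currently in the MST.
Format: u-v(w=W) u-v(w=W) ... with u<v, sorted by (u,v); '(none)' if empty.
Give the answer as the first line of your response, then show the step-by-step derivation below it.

0-6(w=10) 0-7(w=9) 1-5(w=12) 1-7(w=5) 2-7(w=12) 3-4(w=1) 4-7(w=2)

step 1: add edge 0-6 (w=10); MST = {0-6(w=10)}
step 2: add edge 0-7 (w=9); MST = {0-6(w=10) 0-7(w=9)}
step 3: add edge 4-7 (w=2); MST = {0-6(w=10) 0-7(w=9) 4-7(w=2)}
step 4: add edge 3-4 (w=1); MST = {0-6(w=10) 0-7(w=9) 3-4(w=1) 4-7(w=2)}
step 5: add edge 1-7 (w=5); MST = {0-6(w=10) 0-7(w=9) 1-7(w=5) 3-4(w=1) 4-7(w=2)}
step 6: add edge 2-7 (w=12); MST = {0-6(w=10) 0-7(w=9) 1-7(w=5) 2-7(w=12) 3-4(w=1) 4-7(w=2)}
step 7: add edge 1-5 (w=12); MST = {0-6(w=10) 0-7(w=9) 1-5(w=12) 1-7(w=5) 2-7(w=12) 3-4(w=1) 4-7(w=2)}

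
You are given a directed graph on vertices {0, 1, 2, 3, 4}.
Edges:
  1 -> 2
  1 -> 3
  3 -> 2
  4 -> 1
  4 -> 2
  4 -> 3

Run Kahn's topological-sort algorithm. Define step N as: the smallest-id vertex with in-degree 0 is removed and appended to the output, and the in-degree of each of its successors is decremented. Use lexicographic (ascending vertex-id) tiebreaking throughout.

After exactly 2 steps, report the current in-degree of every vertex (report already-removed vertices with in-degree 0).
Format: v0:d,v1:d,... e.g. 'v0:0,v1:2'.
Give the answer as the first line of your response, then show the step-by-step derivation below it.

v0:0,v1:0,v2:2,v3:1,v4:0

step 1: output 0; order=[0]; indeg=(0,1,3,2,0)
step 2: output 4; order=[0,4]; indeg=(0,0,2,1,0)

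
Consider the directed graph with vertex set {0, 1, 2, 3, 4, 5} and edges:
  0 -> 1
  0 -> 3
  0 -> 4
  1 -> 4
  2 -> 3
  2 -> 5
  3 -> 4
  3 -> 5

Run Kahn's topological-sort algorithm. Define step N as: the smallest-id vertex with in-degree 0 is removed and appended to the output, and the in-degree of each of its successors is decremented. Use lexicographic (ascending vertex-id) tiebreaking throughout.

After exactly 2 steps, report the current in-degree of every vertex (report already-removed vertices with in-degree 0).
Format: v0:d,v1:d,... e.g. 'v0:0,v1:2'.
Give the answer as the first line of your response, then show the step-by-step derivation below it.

v0:0,v1:0,v2:0,v3:1,v4:1,v5:2

step 1: output 0; order=[0]; indeg=(0,0,0,1,2,2)
step 2: output 1; order=[0,1]; indeg=(0,0,0,1,1,2)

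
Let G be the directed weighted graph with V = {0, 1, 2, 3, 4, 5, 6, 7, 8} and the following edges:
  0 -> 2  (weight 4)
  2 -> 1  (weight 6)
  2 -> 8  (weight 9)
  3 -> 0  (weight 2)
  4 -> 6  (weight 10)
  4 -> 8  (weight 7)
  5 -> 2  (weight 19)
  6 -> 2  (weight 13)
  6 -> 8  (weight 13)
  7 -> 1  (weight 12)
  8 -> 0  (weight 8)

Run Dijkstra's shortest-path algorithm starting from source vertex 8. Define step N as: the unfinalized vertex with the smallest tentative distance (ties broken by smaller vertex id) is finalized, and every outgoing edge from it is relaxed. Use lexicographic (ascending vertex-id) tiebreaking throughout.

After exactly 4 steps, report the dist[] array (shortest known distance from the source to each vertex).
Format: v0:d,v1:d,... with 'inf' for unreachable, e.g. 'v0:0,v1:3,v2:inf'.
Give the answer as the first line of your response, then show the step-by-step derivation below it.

v0:8,v1:18,v2:12,v3:inf,v4:inf,v5:inf,v6:inf,v7:inf,v8:0

step 1: dist = v0:8,v1:inf,v2:inf,v3:inf,v4:inf,v5:inf,v6:inf,v7:inf,v8:0
step 2: dist = v0:8,v1:inf,v2:12,v3:inf,v4:inf,v5:inf,v6:inf,v7:inf,v8:0
step 3: dist = v0:8,v1:18,v2:12,v3:inf,v4:inf,v5:inf,v6:inf,v7:inf,v8:0
step 4: dist = v0:8,v1:18,v2:12,v3:inf,v4:inf,v5:inf,v6:inf,v7:inf,v8:0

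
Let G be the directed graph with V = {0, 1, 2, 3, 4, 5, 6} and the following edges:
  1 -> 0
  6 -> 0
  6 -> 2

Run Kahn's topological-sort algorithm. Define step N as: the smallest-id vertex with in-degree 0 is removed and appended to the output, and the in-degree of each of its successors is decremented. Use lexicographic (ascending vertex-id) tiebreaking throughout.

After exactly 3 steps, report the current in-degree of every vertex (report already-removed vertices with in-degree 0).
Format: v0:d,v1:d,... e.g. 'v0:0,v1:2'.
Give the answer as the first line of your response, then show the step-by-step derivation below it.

v0:1,v1:0,v2:1,v3:0,v4:0,v5:0,v6:0

step 1: output 1; order=[1]; indeg=(1,0,1,0,0,0,0)
step 2: output 3; order=[1,3]; indeg=(1,0,1,0,0,0,0)
step 3: output 4; order=[1,3,4]; indeg=(1,0,1,0,0,0,0)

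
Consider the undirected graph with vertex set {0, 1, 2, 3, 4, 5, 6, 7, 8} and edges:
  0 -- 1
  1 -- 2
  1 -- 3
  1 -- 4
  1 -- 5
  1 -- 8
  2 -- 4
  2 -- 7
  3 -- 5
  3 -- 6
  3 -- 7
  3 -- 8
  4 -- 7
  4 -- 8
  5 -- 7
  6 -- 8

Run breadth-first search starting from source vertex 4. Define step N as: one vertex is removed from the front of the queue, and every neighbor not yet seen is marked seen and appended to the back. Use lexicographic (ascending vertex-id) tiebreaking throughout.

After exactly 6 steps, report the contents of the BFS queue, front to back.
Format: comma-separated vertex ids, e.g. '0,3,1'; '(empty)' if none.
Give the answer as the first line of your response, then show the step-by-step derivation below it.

3,5,6

step 1: dequeue 4; queue=[1,2,7,8]; order=4
step 2: dequeue 1; queue=[2,7,8,0,3,5]; order=4,1
step 3: dequeue 2; queue=[7,8,0,3,5]; order=4,1,2
step 4: dequeue 7; queue=[8,0,3,5]; order=4,1,2,7
step 5: dequeue 8; queue=[0,3,5,6]; order=4,1,2,7,8
step 6: dequeue 0; queue=[3,5,6]; order=4,1,2,7,8,0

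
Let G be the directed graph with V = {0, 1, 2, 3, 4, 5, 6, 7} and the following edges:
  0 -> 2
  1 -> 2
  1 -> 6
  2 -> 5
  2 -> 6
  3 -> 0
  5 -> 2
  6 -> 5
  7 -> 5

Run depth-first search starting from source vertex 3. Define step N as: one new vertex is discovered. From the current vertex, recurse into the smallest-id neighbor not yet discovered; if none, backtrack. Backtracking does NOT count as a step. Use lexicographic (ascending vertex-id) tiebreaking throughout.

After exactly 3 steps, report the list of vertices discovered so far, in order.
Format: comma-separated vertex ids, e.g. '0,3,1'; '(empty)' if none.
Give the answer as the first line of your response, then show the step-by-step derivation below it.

3,0,2

step 1: discover 3; path=3; order=3
step 2: discover 0; path=3>0; order=3,0
step 3: discover 2; path=3>0>2; order=3,0,2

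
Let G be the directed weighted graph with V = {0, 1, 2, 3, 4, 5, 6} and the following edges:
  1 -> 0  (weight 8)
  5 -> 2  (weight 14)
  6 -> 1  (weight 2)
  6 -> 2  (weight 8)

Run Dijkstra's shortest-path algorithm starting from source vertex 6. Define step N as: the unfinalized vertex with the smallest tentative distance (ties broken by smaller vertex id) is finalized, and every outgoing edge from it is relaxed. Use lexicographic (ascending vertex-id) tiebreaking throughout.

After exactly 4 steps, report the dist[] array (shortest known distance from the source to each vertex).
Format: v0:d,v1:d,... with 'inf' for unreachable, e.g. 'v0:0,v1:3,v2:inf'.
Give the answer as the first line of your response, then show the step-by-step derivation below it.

v0:10,v1:2,v2:8,v3:inf,v4:inf,v5:inf,v6:0

step 1: dist = v0:inf,v1:2,v2:8,v3:inf,v4:inf,v5:inf,v6:0
step 2: dist = v0:10,v1:2,v2:8,v3:inf,v4:inf,v5:inf,v6:0
step 3: dist = v0:10,v1:2,v2:8,v3:inf,v4:inf,v5:inf,v6:0
step 4: dist = v0:10,v1:2,v2:8,v3:inf,v4:inf,v5:inf,v6:0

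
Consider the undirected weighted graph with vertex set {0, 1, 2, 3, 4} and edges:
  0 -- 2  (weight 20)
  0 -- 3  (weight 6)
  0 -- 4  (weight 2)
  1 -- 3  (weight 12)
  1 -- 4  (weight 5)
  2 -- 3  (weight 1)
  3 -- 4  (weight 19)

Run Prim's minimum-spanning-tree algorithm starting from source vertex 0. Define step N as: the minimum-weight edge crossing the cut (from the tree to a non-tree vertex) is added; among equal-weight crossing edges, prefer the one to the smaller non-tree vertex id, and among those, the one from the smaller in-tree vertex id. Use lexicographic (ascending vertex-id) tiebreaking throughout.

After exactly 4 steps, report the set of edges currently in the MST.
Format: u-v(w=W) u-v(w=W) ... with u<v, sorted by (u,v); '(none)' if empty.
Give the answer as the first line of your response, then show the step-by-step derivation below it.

0-3(w=6) 0-4(w=2) 1-4(w=5) 2-3(w=1)

step 1: add edge 0-4 (w=2); MST = {0-4(w=2)}
step 2: add edge 1-4 (w=5); MST = {0-4(w=2) 1-4(w=5)}
step 3: add edge 0-3 (w=6); MST = {0-3(w=6) 0-4(w=2) 1-4(w=5)}
step 4: add edge 2-3 (w=1); MST = {0-3(w=6) 0-4(w=2) 1-4(w=5) 2-3(w=1)}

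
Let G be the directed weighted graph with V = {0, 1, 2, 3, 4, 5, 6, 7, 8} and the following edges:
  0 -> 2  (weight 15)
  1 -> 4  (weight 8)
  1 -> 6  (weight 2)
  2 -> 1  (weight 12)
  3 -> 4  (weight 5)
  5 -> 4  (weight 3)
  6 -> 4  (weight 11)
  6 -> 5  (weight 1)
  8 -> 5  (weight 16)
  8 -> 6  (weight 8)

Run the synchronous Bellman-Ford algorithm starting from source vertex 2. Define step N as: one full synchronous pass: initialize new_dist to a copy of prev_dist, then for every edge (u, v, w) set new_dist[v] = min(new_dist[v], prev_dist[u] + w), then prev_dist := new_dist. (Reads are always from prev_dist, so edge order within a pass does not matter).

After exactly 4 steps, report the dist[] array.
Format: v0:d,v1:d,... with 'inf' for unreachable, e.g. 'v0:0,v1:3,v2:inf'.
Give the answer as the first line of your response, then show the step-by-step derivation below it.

v0:inf,v1:12,v2:0,v3:inf,v4:18,v5:15,v6:14,v7:inf,v8:inf

step 1: dist = v0:inf,v1:12,v2:0,v3:inf,v4:inf,v5:inf,v6:inf,v7:inf,v8:inf
step 2: dist = v0:inf,v1:12,v2:0,v3:inf,v4:20,v5:inf,v6:14,v7:inf,v8:inf
step 3: dist = v0:inf,v1:12,v2:0,v3:inf,v4:20,v5:15,v6:14,v7:inf,v8:inf
step 4: dist = v0:inf,v1:12,v2:0,v3:inf,v4:18,v5:15,v6:14,v7:inf,v8:inf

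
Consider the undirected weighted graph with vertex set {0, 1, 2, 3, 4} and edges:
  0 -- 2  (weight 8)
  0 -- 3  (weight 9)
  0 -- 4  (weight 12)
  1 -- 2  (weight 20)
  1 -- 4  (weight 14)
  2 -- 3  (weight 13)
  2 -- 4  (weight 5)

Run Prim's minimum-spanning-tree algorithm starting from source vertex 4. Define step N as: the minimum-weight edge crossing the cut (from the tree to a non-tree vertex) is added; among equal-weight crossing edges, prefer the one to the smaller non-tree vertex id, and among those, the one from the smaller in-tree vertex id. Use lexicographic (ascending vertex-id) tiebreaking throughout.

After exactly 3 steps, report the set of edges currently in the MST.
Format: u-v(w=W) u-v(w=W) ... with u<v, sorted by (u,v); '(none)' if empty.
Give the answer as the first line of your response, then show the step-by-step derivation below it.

0-2(w=8) 0-3(w=9) 2-4(w=5)

step 1: add edge 2-4 (w=5); MST = {2-4(w=5)}
step 2: add edge 0-2 (w=8); MST = {0-2(w=8) 2-4(w=5)}
step 3: add edge 0-3 (w=9); MST = {0-2(w=8) 0-3(w=9) 2-4(w=5)}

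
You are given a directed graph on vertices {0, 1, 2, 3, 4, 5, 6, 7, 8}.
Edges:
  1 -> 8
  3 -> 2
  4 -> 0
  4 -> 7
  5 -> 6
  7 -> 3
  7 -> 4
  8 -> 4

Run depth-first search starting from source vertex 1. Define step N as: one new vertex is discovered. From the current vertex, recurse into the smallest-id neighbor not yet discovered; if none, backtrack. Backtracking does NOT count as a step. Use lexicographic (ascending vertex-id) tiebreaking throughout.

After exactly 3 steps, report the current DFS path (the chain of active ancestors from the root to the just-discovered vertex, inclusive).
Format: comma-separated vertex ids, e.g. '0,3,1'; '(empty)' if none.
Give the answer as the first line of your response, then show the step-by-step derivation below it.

1,8,4

step 1: discover 1; path=1; order=1
step 2: discover 8; path=1>8; order=1,8
step 3: discover 4; path=1>8>4; order=1,8,4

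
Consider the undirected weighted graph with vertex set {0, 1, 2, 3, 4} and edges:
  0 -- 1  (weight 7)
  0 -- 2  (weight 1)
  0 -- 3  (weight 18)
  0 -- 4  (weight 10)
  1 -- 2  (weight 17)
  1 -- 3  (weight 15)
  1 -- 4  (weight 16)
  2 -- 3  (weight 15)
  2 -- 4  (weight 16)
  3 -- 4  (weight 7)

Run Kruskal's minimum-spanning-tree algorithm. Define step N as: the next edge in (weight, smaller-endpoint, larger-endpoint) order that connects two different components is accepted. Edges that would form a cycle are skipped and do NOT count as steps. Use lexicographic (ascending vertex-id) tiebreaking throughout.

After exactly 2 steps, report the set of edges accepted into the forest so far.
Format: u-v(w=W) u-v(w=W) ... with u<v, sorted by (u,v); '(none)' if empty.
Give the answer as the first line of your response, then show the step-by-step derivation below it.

0-1(w=7) 0-2(w=1)

step 1: add edge 0-2 (w=1); MST = {0-2(w=1)}
step 2: add edge 0-1 (w=7); MST = {0-1(w=7) 0-2(w=1)}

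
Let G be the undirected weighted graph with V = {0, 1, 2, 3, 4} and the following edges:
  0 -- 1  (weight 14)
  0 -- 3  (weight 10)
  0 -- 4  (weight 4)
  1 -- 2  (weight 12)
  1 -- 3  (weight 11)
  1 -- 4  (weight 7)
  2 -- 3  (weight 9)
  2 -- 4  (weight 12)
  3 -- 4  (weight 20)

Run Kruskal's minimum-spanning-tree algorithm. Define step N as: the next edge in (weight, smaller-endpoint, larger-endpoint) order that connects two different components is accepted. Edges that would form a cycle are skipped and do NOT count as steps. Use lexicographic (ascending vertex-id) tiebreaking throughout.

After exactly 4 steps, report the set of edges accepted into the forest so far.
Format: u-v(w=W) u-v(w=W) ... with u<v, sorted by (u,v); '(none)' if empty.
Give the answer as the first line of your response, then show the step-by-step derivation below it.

0-3(w=10) 0-4(w=4) 1-4(w=7) 2-3(w=9)

step 1: add edge 0-4 (w=4); MST = {0-4(w=4)}
step 2: add edge 1-4 (w=7); MST = {0-4(w=4) 1-4(w=7)}
step 3: add edge 2-3 (w=9); MST = {0-4(w=4) 1-4(w=7) 2-3(w=9)}
step 4: add edge 0-3 (w=10); MST = {0-3(w=10) 0-4(w=4) 1-4(w=7) 2-3(w=9)}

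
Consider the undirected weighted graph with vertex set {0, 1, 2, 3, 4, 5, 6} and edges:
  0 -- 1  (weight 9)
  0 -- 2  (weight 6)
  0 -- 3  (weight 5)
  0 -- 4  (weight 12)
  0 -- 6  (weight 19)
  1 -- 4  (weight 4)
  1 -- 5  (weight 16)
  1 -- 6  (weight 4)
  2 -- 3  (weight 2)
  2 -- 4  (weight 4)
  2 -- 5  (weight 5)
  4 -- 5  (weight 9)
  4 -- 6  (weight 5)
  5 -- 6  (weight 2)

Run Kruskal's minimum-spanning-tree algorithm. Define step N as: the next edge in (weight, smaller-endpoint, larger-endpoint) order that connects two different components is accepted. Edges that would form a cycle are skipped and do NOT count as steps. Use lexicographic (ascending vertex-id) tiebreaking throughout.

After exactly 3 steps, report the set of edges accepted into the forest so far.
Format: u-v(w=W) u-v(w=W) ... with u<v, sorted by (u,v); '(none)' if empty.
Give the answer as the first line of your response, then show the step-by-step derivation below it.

1-4(w=4) 2-3(w=2) 5-6(w=2)

step 1: add edge 2-3 (w=2); MST = {2-3(w=2)}
step 2: add edge 5-6 (w=2); MST = {2-3(w=2) 5-6(w=2)}
step 3: add edge 1-4 (w=4); MST = {1-4(w=4) 2-3(w=2) 5-6(w=2)}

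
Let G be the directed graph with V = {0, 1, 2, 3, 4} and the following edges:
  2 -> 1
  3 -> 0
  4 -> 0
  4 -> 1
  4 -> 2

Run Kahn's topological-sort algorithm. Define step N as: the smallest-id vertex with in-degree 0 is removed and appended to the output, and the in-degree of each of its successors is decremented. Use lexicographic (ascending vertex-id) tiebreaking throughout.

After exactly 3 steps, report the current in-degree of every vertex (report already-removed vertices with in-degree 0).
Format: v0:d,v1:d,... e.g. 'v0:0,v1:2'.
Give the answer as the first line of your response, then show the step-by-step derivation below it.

v0:0,v1:1,v2:0,v3:0,v4:0

step 1: output 3; order=[3]; indeg=(1,2,1,0,0)
step 2: output 4; order=[3,4]; indeg=(0,1,0,0,0)
step 3: output 0; order=[3,4,0]; indeg=(0,1,0,0,0)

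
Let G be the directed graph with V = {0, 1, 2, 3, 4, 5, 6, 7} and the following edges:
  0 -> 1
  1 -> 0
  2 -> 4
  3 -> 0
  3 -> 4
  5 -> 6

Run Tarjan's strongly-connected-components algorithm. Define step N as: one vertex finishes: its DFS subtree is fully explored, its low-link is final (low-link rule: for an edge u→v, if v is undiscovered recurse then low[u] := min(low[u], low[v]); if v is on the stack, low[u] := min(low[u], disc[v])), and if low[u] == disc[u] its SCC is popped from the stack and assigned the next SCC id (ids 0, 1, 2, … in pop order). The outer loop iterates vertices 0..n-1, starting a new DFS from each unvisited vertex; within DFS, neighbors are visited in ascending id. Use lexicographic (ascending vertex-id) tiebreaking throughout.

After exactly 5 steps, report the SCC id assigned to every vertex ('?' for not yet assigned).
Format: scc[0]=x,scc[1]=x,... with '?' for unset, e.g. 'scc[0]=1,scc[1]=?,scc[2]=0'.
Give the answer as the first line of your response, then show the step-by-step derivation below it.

scc[0]=0,scc[1]=0,scc[2]=2,scc[3]=3,scc[4]=1,scc[5]=?,scc[6]=?,scc[7]=?

step 1: low=(low[0]=0,low[1]=0,low[2]=?,low[3]=?,low[4]=?,low[5]=?,low[6]=?,low[7]=?); scc=(scc[0]=?,scc[1]=?,scc[2]=?,scc[3]=?,scc[4]=?,scc[5]=?,scc[6]=?,scc[7]=?)
step 2: low=(low[0]=0,low[1]=0,low[2]=?,low[3]=?,low[4]=?,low[5]=?,low[6]=?,low[7]=?); scc=(scc[0]=0,scc[1]=0,scc[2]=?,scc[3]=?,scc[4]=?,scc[5]=?,scc[6]=?,scc[7]=?)
step 3: low=(low[0]=0,low[1]=0,low[2]=2,low[3]=?,low[4]=3,low[5]=?,low[6]=?,low[7]=?); scc=(scc[0]=0,scc[1]=0,scc[2]=?,scc[3]=?,scc[4]=1,scc[5]=?,scc[6]=?,scc[7]=?)
step 4: low=(low[0]=0,low[1]=0,low[2]=2,low[3]=?,low[4]=3,low[5]=?,low[6]=?,low[7]=?); scc=(scc[0]=0,scc[1]=0,scc[2]=2,scc[3]=?,scc[4]=1,scc[5]=?,scc[6]=?,scc[7]=?)
step 5: low=(low[0]=0,low[1]=0,low[2]=2,low[3]=4,low[4]=3,low[5]=?,low[6]=?,low[7]=?); scc=(scc[0]=0,scc[1]=0,scc[2]=2,scc[3]=3,scc[4]=1,scc[5]=?,scc[6]=?,scc[7]=?)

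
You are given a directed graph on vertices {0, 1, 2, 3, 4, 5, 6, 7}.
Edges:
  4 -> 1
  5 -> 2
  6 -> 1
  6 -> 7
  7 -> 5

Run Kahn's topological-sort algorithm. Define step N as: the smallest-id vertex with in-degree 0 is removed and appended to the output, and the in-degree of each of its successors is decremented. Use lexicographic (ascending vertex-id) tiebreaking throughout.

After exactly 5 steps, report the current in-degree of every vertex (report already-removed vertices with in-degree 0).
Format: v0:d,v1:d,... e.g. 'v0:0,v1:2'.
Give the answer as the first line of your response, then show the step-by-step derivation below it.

v0:0,v1:0,v2:1,v3:0,v4:0,v5:1,v6:0,v7:0

step 1: output 0; order=[0]; indeg=(0,2,1,0,0,1,0,1)
step 2: output 3; order=[0,3]; indeg=(0,2,1,0,0,1,0,1)
step 3: output 4; order=[0,3,4]; indeg=(0,1,1,0,0,1,0,1)
step 4: output 6; order=[0,3,4,6]; indeg=(0,0,1,0,0,1,0,0)
step 5: output 1; order=[0,3,4,6,1]; indeg=(0,0,1,0,0,1,0,0)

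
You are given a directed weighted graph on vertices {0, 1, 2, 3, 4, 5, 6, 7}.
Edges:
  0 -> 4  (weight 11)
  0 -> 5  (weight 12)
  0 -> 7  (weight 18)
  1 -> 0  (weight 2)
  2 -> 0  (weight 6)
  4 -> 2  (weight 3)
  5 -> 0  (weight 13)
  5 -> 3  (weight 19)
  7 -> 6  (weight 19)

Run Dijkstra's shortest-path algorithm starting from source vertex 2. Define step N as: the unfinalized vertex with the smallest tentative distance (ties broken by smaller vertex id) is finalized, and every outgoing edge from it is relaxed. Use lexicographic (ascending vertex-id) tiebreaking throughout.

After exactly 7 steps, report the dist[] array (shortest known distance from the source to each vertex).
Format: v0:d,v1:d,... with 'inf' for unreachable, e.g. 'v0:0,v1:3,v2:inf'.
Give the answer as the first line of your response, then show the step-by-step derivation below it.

v0:6,v1:inf,v2:0,v3:37,v4:17,v5:18,v6:43,v7:24

step 1: dist = v0:6,v1:inf,v2:0,v3:inf,v4:inf,v5:inf,v6:inf,v7:inf
step 2: dist = v0:6,v1:inf,v2:0,v3:inf,v4:17,v5:18,v6:inf,v7:24
step 3: dist = v0:6,v1:inf,v2:0,v3:inf,v4:17,v5:18,v6:inf,v7:24
step 4: dist = v0:6,v1:inf,v2:0,v3:37,v4:17,v5:18,v6:inf,v7:24
step 5: dist = v0:6,v1:inf,v2:0,v3:37,v4:17,v5:18,v6:43,v7:24
step 6: dist = v0:6,v1:inf,v2:0,v3:37,v4:17,v5:18,v6:43,v7:24
step 7: dist = v0:6,v1:inf,v2:0,v3:37,v4:17,v5:18,v6:43,v7:24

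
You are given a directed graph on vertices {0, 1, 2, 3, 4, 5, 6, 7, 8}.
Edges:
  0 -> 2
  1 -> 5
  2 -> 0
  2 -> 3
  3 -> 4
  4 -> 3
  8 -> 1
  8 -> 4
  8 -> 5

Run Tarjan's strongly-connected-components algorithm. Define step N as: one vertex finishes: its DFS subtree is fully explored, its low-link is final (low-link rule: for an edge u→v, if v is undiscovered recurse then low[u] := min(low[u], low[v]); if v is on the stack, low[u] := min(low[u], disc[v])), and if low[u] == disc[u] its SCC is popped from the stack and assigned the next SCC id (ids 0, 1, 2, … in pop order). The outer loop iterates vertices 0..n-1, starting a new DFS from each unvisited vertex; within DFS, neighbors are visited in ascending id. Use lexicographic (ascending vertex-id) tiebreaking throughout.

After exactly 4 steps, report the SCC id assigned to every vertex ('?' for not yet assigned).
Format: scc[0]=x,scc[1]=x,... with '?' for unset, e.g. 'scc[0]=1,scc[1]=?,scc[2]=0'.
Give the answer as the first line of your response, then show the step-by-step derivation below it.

scc[0]=1,scc[1]=?,scc[2]=1,scc[3]=0,scc[4]=0,scc[5]=?,scc[6]=?,scc[7]=?,scc[8]=?

step 1: low=(low[0]=0,low[1]=?,low[2]=0,low[3]=2,low[4]=2,low[5]=?,low[6]=?,low[7]=?,low[8]=?); scc=(scc[0]=?,scc[1]=?,scc[2]=?,scc[3]=?,scc[4]=?,scc[5]=?,scc[6]=?,scc[7]=?,scc[8]=?)
step 2: low=(low[0]=0,low[1]=?,low[2]=0,low[3]=2,low[4]=2,low[5]=?,low[6]=?,low[7]=?,low[8]=?); scc=(scc[0]=?,scc[1]=?,scc[2]=?,scc[3]=0,scc[4]=0,scc[5]=?,scc[6]=?,scc[7]=?,scc[8]=?)
step 3: low=(low[0]=0,low[1]=?,low[2]=0,low[3]=2,low[4]=2,low[5]=?,low[6]=?,low[7]=?,low[8]=?); scc=(scc[0]=?,scc[1]=?,scc[2]=?,scc[3]=0,scc[4]=0,scc[5]=?,scc[6]=?,scc[7]=?,scc[8]=?)
step 4: low=(low[0]=0,low[1]=?,low[2]=0,low[3]=2,low[4]=2,low[5]=?,low[6]=?,low[7]=?,low[8]=?); scc=(scc[0]=1,scc[1]=?,scc[2]=1,scc[3]=0,scc[4]=0,scc[5]=?,scc[6]=?,scc[7]=?,scc[8]=?)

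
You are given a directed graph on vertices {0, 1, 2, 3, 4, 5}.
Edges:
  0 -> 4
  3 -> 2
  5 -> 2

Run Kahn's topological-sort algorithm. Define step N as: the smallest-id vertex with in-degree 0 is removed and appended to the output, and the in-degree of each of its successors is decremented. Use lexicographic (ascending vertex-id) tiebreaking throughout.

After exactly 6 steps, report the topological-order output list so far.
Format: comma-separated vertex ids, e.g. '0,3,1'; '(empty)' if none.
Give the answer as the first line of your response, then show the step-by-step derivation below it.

0,1,3,4,5,2

step 1: output 0; order=[0]; indeg=(0,0,2,0,0,0)
step 2: output 1; order=[0,1]; indeg=(0,0,2,0,0,0)
step 3: output 3; order=[0,1,3]; indeg=(0,0,1,0,0,0)
step 4: output 4; order=[0,1,3,4]; indeg=(0,0,1,0,0,0)
step 5: output 5; order=[0,1,3,4,5]; indeg=(0,0,0,0,0,0)
step 6: output 2; order=[0,1,3,4,5,2]; indeg=(0,0,0,0,0,0)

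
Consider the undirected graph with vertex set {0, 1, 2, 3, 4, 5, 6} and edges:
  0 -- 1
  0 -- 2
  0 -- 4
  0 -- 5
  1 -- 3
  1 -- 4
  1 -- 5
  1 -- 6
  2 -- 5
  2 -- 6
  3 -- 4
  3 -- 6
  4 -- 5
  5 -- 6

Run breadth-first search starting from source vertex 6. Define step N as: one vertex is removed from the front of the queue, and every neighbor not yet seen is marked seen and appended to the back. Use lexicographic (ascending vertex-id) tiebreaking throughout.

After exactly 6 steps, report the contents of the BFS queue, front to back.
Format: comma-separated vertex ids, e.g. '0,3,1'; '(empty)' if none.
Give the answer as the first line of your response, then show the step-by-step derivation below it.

4

step 1: dequeue 6; queue=[1,2,3,5]; order=6
step 2: dequeue 1; queue=[2,3,5,0,4]; order=6,1
step 3: dequeue 2; queue=[3,5,0,4]; order=6,1,2
step 4: dequeue 3; queue=[5,0,4]; order=6,1,2,3
step 5: dequeue 5; queue=[0,4]; order=6,1,2,3,5
step 6: dequeue 0; queue=[4]; order=6,1,2,3,5,0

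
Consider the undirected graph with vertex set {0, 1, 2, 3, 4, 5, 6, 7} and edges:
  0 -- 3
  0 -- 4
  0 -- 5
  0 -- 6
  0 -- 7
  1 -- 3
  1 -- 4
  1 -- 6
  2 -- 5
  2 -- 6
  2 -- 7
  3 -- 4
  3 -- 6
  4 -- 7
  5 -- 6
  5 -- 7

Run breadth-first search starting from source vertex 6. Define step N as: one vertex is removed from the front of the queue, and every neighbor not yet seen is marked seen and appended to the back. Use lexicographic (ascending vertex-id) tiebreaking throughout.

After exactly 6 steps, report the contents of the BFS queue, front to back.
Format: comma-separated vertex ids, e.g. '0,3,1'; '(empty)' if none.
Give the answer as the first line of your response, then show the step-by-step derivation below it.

4,7

step 1: dequeue 6; queue=[0,1,2,3,5]; order=6
step 2: dequeue 0; queue=[1,2,3,5,4,7]; order=6,0
step 3: dequeue 1; queue=[2,3,5,4,7]; order=6,0,1
step 4: dequeue 2; queue=[3,5,4,7]; order=6,0,1,2
step 5: dequeue 3; queue=[5,4,7]; order=6,0,1,2,3
step 6: dequeue 5; queue=[4,7]; order=6,0,1,2,3,5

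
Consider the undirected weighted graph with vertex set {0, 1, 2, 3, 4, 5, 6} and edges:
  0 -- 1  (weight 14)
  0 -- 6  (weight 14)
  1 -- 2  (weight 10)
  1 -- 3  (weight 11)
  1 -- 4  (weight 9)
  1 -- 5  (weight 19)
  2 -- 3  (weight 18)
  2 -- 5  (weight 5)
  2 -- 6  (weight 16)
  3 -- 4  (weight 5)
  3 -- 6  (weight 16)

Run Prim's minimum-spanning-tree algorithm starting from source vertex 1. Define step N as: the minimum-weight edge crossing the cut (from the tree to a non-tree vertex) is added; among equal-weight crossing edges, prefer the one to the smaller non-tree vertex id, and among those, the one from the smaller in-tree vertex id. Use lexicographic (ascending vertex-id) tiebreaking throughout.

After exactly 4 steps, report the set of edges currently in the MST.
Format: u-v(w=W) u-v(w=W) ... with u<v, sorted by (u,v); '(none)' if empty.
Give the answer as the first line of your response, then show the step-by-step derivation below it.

1-2(w=10) 1-4(w=9) 2-5(w=5) 3-4(w=5)

step 1: add edge 1-4 (w=9); MST = {1-4(w=9)}
step 2: add edge 3-4 (w=5); MST = {1-4(w=9) 3-4(w=5)}
step 3: add edge 1-2 (w=10); MST = {1-2(w=10) 1-4(w=9) 3-4(w=5)}
step 4: add edge 2-5 (w=5); MST = {1-2(w=10) 1-4(w=9) 2-5(w=5) 3-4(w=5)}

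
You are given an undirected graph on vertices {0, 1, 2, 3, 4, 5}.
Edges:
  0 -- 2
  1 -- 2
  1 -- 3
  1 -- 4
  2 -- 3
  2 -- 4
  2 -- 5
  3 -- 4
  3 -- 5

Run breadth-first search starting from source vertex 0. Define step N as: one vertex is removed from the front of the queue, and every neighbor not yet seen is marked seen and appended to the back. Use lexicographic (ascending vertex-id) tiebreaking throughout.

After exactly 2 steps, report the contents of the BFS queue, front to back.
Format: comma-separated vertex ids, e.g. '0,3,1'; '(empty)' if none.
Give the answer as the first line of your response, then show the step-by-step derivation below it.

1,3,4,5

step 1: dequeue 0; queue=[2]; order=0
step 2: dequeue 2; queue=[1,3,4,5]; order=0,2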